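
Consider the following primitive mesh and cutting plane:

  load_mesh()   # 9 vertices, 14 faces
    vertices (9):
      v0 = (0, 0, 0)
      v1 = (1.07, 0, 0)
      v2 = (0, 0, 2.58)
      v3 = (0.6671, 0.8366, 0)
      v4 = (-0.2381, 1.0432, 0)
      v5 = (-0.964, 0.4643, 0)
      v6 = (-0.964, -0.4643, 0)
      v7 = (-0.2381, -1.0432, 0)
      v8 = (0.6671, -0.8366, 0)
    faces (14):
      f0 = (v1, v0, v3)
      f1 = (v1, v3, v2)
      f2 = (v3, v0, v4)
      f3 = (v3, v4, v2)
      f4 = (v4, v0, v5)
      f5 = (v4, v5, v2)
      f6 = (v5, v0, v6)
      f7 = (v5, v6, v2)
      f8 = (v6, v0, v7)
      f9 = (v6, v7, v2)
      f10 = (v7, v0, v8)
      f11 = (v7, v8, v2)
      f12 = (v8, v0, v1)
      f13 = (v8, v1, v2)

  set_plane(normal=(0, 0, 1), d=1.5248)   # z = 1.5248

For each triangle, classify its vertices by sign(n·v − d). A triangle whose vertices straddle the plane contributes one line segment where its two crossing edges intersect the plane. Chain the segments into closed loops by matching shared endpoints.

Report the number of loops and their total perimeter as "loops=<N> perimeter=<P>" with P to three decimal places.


Straddling triangles (7 of 14):
  (v1,v3,v2) [--+] → (0.272839, 0.342163, 1.5248)–(0.437622, 0, 1.5248)  len=0.3798
  (v3,v4,v2) [--+] → (-0.0973811, 0.426661, 1.5248)–(0.272839, 0.342163, 1.5248)  len=0.3797
  (v4,v5,v2) [--+] → (-0.394269, 0.189895, 1.5248)–(-0.0973811, 0.426661, 1.5248)  len=0.3797
  (v5,v6,v2) [--+] → (-0.394269, -0.189895, 1.5248)–(-0.394269, 0.189895, 1.5248)  len=0.3798
  (v6,v7,v2) [--+] → (-0.0973811, -0.426661, 1.5248)–(-0.394269, -0.189895, 1.5248)  len=0.3797
  (v7,v8,v2) [--+] → (0.272839, -0.342163, 1.5248)–(-0.0973811, -0.426661, 1.5248)  len=0.3797
  (v8,v1,v2) [--+] → (0.437622, 0, 1.5248)–(0.272839, -0.342163, 1.5248)  len=0.3798

Chained into 1 loop(s):
  loop 1: 7 segments, perimeter = 2.6583
Total perimeter = 2.658

loops=1 perimeter=2.658


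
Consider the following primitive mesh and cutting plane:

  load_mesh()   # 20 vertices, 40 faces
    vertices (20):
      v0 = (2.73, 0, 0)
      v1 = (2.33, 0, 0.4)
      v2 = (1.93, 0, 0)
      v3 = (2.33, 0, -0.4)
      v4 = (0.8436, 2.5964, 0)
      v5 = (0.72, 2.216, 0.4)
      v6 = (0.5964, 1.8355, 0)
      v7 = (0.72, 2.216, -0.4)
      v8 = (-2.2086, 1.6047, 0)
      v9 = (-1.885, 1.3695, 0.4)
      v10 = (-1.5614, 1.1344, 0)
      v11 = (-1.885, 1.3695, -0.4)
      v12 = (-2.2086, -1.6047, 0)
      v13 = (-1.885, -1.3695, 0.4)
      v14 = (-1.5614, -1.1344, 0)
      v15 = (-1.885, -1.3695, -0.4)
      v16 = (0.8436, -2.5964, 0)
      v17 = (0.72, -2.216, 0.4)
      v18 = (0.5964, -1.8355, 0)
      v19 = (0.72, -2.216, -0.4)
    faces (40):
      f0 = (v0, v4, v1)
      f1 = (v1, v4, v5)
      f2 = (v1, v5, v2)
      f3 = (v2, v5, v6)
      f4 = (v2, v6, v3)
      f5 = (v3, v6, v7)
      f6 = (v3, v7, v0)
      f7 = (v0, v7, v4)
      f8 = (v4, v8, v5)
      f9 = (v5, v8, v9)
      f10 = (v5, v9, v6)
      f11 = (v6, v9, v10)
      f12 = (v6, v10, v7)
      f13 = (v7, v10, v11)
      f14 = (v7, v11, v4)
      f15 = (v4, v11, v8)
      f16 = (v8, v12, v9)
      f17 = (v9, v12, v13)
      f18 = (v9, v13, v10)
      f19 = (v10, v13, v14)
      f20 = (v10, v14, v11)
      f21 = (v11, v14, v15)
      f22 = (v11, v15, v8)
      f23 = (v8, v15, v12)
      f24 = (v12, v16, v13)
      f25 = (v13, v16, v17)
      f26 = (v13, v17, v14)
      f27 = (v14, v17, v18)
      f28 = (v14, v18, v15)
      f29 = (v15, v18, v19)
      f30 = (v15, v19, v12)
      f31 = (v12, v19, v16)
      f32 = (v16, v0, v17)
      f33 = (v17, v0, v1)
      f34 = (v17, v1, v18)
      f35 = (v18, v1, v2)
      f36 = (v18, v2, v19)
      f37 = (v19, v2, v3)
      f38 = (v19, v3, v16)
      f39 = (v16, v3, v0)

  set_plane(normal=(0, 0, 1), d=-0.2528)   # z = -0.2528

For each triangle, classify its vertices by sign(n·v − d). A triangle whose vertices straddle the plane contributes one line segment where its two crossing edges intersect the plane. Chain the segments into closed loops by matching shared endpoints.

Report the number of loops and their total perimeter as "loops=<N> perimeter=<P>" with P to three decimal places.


Straddling triangles (20 of 40):
  (v2,v6,v3) [++-] → (1.69204, 0.675464, -0.2528)–(2.1828, 0, -0.2528)  len=0.8349
  (v3,v6,v7) [-+-] → (1.69204, 0.675464, -0.2528)–(0.674515, 2.07598, -0.2528)  len=1.7311
  (v3,v7,v0) [--+] → (1.45968, 1.40051, -0.2528)–(2.4772, 0, -0.2528)  len=1.7311
  (v0,v7,v4) [+-+] → (1.45968, 1.40051, -0.2528)–(0.765485, 2.35599, -0.2528)  len=1.1810
  (v6,v10,v7) [++-] → (-0.119555, 1.81797, -0.2528)–(0.674515, 2.07598, -0.2528)  len=0.8349
  (v7,v10,v11) [-+-] → (-0.119555, 1.81797, -0.2528)–(-1.76592, 1.28298, -0.2528)  len=1.7311
  (v7,v11,v4) [--+] → (-0.880875, 1.821, -0.2528)–(0.765485, 2.35599, -0.2528)  len=1.7311
  (v4,v11,v8) [+-+] → (-0.880875, 1.821, -0.2528)–(-2.00408, 1.45605, -0.2528)  len=1.1810
  (v10,v14,v11) [++-] → (-1.76592, 0.448065, -0.2528)–(-1.76592, 1.28298, -0.2528)  len=0.8349
  (v11,v14,v15) [-+-] → (-1.76592, 0.448065, -0.2528)–(-1.76592, -1.28298, -0.2528)  len=1.7310
  (v11,v15,v8) [--+] → (-2.00408, -0.274994, -0.2528)–(-2.00408, 1.45605, -0.2528)  len=1.7310
  (v8,v15,v12) [+-+] → (-2.00408, -0.274994, -0.2528)–(-2.00408, -1.45605, -0.2528)  len=1.1811
  (v14,v18,v15) [++-] → (-0.971845, -1.54099, -0.2528)–(-1.76592, -1.28298, -0.2528)  len=0.8349
  (v15,v18,v19) [-+-] → (-0.971845, -1.54099, -0.2528)–(0.674515, -2.07598, -0.2528)  len=1.7311
  (v15,v19,v12) [--+] → (-0.357725, -1.99104, -0.2528)–(-2.00408, -1.45605, -0.2528)  len=1.7311
  (v12,v19,v16) [+-+] → (-0.357725, -1.99104, -0.2528)–(0.765485, -2.35599, -0.2528)  len=1.1810
  (v18,v2,v19) [++-] → (1.16528, -1.40051, -0.2528)–(0.674515, -2.07598, -0.2528)  len=0.8349
  (v19,v2,v3) [-+-] → (1.16528, -1.40051, -0.2528)–(2.1828, 0, -0.2528)  len=1.7311
  (v19,v3,v16) [--+] → (1.783, -0.955475, -0.2528)–(0.765485, -2.35599, -0.2528)  len=1.7311
  (v16,v3,v0) [+-+] → (1.783, -0.955475, -0.2528)–(2.4772, 0, -0.2528)  len=1.1810

Chained into 2 loop(s):
  loop 1: 10 segments, perimeter = 12.8301
  loop 2: 10 segments, perimeter = 14.5606
Total perimeter = 27.391

loops=2 perimeter=27.391


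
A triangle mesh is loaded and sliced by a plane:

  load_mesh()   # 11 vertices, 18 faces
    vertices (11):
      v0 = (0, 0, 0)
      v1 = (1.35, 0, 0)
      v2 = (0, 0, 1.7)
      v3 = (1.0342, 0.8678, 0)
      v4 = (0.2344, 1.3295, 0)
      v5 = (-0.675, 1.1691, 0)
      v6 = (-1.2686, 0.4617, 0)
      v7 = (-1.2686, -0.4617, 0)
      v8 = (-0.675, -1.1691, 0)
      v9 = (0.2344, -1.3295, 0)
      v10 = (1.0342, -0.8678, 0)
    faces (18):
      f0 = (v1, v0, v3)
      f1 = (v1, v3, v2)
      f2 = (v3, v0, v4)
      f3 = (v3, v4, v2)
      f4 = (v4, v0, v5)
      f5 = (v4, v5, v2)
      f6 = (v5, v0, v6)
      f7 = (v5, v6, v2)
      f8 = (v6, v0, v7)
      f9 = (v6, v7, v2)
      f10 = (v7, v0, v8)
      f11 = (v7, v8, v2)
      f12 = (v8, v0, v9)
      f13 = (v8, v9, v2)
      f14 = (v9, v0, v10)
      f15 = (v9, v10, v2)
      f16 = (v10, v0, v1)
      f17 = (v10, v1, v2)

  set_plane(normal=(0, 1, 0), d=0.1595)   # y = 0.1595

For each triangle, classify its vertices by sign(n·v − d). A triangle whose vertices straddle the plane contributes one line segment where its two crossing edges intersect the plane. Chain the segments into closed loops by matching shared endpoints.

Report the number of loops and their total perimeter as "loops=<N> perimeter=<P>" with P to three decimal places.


Straddling triangles (10 of 18):
  (v1,v0,v3) [--+] → (0.190084, 0.1595, 0)–(1.29196, 0.1595, 0)  len=1.1019
  (v1,v3,v2) [-+-] → (1.29196, 0.1595, 0)–(0.190084, 0.1595, 1.38754)  len=1.7718
  (v3,v0,v4) [+-+] → (0.190084, 0.1595, 0)–(0.0281209, 0.1595, 0)  len=0.1620
  (v3,v4,v2) [++-] → (0.0281209, 0.1595, 1.49605)–(0.190084, 0.1595, 1.38754)  len=0.1950
  (v4,v0,v5) [+-+] → (0.0281209, 0.1595, 0)–(-0.0920901, 0.1595, 0)  len=0.1202
  (v4,v5,v2) [++-] → (-0.0920901, 0.1595, 1.46807)–(0.0281209, 0.1595, 1.49605)  len=0.1234
  (v5,v0,v6) [+-+] → (-0.0920901, 0.1595, 0)–(-0.438254, 0.1595, 0)  len=0.3462
  (v5,v6,v2) [++-] → (-0.438254, 0.1595, 1.11271)–(-0.0920901, 0.1595, 1.46807)  len=0.4961
  (v6,v0,v7) [+--] → (-0.438254, 0.1595, 0)–(-1.2686, 0.1595, 0)  len=0.8303
  (v6,v7,v2) [+--] → (-1.2686, 0.1595, 0)–(-0.438254, 0.1595, 1.11271)  len=1.3884

Chained into 1 loop(s):
  loop 1: 10 segments, perimeter = 6.5352
Total perimeter = 6.535

loops=1 perimeter=6.535


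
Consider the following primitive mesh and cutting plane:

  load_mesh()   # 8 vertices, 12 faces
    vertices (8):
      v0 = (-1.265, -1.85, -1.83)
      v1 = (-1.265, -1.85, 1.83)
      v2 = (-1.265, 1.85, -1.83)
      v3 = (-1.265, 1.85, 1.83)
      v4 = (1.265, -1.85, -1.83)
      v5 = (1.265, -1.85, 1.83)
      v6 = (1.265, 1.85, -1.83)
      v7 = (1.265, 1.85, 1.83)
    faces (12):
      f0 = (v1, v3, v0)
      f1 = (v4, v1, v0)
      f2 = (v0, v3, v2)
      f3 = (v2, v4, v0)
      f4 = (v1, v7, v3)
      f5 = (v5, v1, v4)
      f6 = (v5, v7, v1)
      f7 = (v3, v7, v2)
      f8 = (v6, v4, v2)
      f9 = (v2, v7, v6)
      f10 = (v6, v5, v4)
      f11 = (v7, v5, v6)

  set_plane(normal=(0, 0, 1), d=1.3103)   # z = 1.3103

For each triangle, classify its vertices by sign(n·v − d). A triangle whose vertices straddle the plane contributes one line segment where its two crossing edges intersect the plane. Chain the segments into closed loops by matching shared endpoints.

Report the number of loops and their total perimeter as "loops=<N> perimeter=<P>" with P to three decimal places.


loops=1 perimeter=12.460

Straddling triangles (8 of 12):
  (v1,v3,v0) [++-] → (-1.265, 1.32462, 1.3103)–(-1.265, -1.85, 1.3103)  len=3.1746
  (v4,v1,v0) [-+-] → (-0.905754, -1.85, 1.3103)–(-1.265, -1.85, 1.3103)  len=0.3592
  (v0,v3,v2) [-+-] → (-1.265, 1.32462, 1.3103)–(-1.265, 1.85, 1.3103)  len=0.5254
  (v5,v1,v4) [++-] → (-0.905754, -1.85, 1.3103)–(1.265, -1.85, 1.3103)  len=2.1708
  (v3,v7,v2) [++-] → (0.905754, 1.85, 1.3103)–(-1.265, 1.85, 1.3103)  len=2.1708
  (v2,v7,v6) [-+-] → (0.905754, 1.85, 1.3103)–(1.265, 1.85, 1.3103)  len=0.3592
  (v6,v5,v4) [-+-] → (1.265, -1.32462, 1.3103)–(1.265, -1.85, 1.3103)  len=0.5254
  (v7,v5,v6) [++-] → (1.265, -1.32462, 1.3103)–(1.265, 1.85, 1.3103)  len=3.1746

Chained into 1 loop(s):
  loop 1: 8 segments, perimeter = 12.4600
Total perimeter = 12.460


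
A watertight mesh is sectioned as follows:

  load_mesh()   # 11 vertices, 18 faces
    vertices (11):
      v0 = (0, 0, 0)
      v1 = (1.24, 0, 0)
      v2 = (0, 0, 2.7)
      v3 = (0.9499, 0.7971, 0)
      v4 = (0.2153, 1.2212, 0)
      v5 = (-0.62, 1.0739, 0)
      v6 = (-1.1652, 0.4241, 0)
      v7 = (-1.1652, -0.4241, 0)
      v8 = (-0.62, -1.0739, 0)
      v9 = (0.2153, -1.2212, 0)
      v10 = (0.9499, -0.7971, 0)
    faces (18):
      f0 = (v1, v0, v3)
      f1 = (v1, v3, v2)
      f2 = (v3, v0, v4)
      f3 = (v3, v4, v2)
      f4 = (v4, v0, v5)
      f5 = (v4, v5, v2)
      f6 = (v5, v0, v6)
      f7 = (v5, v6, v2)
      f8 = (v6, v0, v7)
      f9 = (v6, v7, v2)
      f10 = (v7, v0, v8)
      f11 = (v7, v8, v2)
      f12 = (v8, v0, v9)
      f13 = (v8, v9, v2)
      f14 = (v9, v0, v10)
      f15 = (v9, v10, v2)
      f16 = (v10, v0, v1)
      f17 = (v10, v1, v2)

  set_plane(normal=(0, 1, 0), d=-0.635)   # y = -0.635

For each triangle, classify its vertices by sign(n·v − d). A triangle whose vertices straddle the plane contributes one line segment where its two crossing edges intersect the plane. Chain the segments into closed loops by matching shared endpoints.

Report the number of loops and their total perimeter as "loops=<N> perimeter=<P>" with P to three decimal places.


Straddling triangles (8 of 18):
  (v7,v0,v8) [++-] → (-0.366608, -0.635, 0)–(-0.988249, -0.635, 0)  len=0.6216
  (v7,v8,v2) [+-+] → (-0.988249, -0.635, 0)–(-0.366608, -0.635, 1.10348)  len=1.2665
  (v8,v0,v9) [-+-] → (-0.366608, -0.635, 0)–(0.111952, -0.635, 0)  len=0.4786
  (v8,v9,v2) [--+] → (0.111952, -0.635, 1.29605)–(-0.366608, -0.635, 1.10348)  len=0.5159
  (v9,v0,v10) [-+-] → (0.111952, -0.635, 0)–(0.756726, -0.635, 0)  len=0.6448
  (v9,v10,v2) [--+] → (0.756726, -0.635, 0.549078)–(0.111952, -0.635, 1.29605)  len=0.9868
  (v10,v0,v1) [-++] → (0.756726, -0.635, 0)–(1.0089, -0.635, 0)  len=0.2522
  (v10,v1,v2) [-++] → (1.0089, -0.635, 0)–(0.756726, -0.635, 0.549078)  len=0.6042

Chained into 1 loop(s):
  loop 1: 8 segments, perimeter = 5.3705
Total perimeter = 5.371

loops=1 perimeter=5.371


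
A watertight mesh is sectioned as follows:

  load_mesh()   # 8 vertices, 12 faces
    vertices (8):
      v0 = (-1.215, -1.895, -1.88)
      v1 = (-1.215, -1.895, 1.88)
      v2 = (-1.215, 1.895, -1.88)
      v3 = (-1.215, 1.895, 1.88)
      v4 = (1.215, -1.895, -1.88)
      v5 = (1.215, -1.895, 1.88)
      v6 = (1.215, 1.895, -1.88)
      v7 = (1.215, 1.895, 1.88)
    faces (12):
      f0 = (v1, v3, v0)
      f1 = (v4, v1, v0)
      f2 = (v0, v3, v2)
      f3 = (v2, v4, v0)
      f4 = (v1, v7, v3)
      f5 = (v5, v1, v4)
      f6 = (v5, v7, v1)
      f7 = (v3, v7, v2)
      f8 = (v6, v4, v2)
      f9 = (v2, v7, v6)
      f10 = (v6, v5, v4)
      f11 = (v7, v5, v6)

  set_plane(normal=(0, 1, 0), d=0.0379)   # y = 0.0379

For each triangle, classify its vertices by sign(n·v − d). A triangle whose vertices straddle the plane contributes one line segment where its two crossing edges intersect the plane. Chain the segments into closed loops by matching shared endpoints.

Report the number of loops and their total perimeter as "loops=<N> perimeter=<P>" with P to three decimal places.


loops=1 perimeter=12.380

Straddling triangles (8 of 12):
  (v1,v3,v0) [-+-] → (-1.215, 0.0379, 1.88)–(-1.215, 0.0379, 0.0376)  len=1.8424
  (v0,v3,v2) [-++] → (-1.215, 0.0379, 0.0376)–(-1.215, 0.0379, -1.88)  len=1.9176
  (v2,v4,v0) [+--] → (-0.0243, 0.0379, -1.88)–(-1.215, 0.0379, -1.88)  len=1.1907
  (v1,v7,v3) [-++] → (0.0243, 0.0379, 1.88)–(-1.215, 0.0379, 1.88)  len=1.2393
  (v5,v7,v1) [-+-] → (1.215, 0.0379, 1.88)–(0.0243, 0.0379, 1.88)  len=1.1907
  (v6,v4,v2) [+-+] → (1.215, 0.0379, -1.88)–(-0.0243, 0.0379, -1.88)  len=1.2393
  (v6,v5,v4) [+--] → (1.215, 0.0379, -0.0376)–(1.215, 0.0379, -1.88)  len=1.8424
  (v7,v5,v6) [+-+] → (1.215, 0.0379, 1.88)–(1.215, 0.0379, -0.0376)  len=1.9176

Chained into 1 loop(s):
  loop 1: 8 segments, perimeter = 12.3800
Total perimeter = 12.380


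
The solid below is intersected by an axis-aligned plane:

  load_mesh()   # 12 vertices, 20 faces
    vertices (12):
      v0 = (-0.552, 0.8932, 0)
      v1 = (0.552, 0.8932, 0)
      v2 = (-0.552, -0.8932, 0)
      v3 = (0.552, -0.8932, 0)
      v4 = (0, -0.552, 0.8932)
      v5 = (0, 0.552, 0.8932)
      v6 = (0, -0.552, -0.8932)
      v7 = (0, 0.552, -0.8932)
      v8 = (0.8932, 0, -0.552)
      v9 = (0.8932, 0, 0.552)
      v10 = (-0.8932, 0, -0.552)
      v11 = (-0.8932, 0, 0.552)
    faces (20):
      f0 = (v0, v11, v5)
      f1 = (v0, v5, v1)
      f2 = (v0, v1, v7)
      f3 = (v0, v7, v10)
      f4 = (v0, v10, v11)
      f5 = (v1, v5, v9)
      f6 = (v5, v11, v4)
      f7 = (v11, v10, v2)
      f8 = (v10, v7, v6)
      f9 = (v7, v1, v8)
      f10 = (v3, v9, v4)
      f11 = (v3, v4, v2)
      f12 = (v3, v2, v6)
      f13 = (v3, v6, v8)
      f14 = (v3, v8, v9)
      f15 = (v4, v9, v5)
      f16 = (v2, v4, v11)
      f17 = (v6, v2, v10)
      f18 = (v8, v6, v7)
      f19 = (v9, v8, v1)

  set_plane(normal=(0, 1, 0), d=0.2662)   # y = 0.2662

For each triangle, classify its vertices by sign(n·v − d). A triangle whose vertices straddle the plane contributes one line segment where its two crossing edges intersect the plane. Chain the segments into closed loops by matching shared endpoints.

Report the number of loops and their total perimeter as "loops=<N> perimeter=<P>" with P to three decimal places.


loops=1 perimeter=5.392

Straddling triangles (10 of 20):
  (v0,v11,v5) [+-+] → (-0.791512, 0.2662, 0.387488)–(-0.462458, 0.2662, 0.716542)  len=0.4654
  (v0,v7,v10) [++-] → (-0.462458, 0.2662, -0.716542)–(-0.791512, 0.2662, -0.387488)  len=0.4654
  (v0,v10,v11) [+--] → (-0.791512, 0.2662, -0.387488)–(-0.791512, 0.2662, 0.387488)  len=0.7750
  (v1,v5,v9) [++-] → (0.462458, 0.2662, 0.716542)–(0.791512, 0.2662, 0.387488)  len=0.4654
  (v5,v11,v4) [+--] → (-0.462458, 0.2662, 0.716542)–(0, 0.2662, 0.8932)  len=0.4951
  (v10,v7,v6) [-+-] → (-0.462458, 0.2662, -0.716542)–(0, 0.2662, -0.8932)  len=0.4951
  (v7,v1,v8) [++-] → (0.791512, 0.2662, -0.387488)–(0.462458, 0.2662, -0.716542)  len=0.4654
  (v4,v9,v5) [--+] → (0.462458, 0.2662, 0.716542)–(0, 0.2662, 0.8932)  len=0.4951
  (v8,v6,v7) [--+] → (0, 0.2662, -0.8932)–(0.462458, 0.2662, -0.716542)  len=0.4951
  (v9,v8,v1) [--+] → (0.791512, 0.2662, -0.387488)–(0.791512, 0.2662, 0.387488)  len=0.7750

Chained into 1 loop(s):
  loop 1: 10 segments, perimeter = 5.3916
Total perimeter = 5.392


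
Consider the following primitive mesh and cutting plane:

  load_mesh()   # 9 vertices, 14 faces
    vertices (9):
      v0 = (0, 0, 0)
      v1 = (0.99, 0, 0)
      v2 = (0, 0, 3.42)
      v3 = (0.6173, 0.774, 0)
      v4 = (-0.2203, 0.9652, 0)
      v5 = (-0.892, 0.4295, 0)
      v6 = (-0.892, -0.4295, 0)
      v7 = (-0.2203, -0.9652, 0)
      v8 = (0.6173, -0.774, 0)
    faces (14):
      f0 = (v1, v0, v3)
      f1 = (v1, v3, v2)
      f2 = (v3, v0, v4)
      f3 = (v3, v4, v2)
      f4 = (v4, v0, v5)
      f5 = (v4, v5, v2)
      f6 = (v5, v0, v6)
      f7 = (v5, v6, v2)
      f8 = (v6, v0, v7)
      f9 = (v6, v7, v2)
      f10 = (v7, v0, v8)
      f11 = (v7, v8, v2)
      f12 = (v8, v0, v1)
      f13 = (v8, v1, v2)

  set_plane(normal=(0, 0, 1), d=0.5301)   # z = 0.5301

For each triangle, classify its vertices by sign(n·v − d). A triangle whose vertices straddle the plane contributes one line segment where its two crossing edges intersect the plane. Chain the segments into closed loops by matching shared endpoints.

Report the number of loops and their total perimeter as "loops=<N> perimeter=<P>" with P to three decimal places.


Straddling triangles (7 of 14):
  (v1,v3,v2) [--+] → (0.521618, 0.65403, 0.5301)–(0.83655, 0, 0.5301)  len=0.7259
  (v3,v4,v2) [--+] → (-0.186153, 0.815594, 0.5301)–(0.521618, 0.65403, 0.5301)  len=0.7260
  (v4,v5,v2) [--+] → (-0.75374, 0.362928, 0.5301)–(-0.186153, 0.815594, 0.5301)  len=0.7260
  (v5,v6,v2) [--+] → (-0.75374, -0.362928, 0.5301)–(-0.75374, 0.362927, 0.5301)  len=0.7259
  (v6,v7,v2) [--+] → (-0.186153, -0.815594, 0.5301)–(-0.75374, -0.362927, 0.5301)  len=0.7260
  (v7,v8,v2) [--+] → (0.521618, -0.65403, 0.5301)–(-0.186153, -0.815594, 0.5301)  len=0.7260
  (v8,v1,v2) [--+] → (0.83655, 0, 0.5301)–(0.521618, -0.65403, 0.5301)  len=0.7259

Chained into 1 loop(s):
  loop 1: 7 segments, perimeter = 5.0816
Total perimeter = 5.082

loops=1 perimeter=5.082


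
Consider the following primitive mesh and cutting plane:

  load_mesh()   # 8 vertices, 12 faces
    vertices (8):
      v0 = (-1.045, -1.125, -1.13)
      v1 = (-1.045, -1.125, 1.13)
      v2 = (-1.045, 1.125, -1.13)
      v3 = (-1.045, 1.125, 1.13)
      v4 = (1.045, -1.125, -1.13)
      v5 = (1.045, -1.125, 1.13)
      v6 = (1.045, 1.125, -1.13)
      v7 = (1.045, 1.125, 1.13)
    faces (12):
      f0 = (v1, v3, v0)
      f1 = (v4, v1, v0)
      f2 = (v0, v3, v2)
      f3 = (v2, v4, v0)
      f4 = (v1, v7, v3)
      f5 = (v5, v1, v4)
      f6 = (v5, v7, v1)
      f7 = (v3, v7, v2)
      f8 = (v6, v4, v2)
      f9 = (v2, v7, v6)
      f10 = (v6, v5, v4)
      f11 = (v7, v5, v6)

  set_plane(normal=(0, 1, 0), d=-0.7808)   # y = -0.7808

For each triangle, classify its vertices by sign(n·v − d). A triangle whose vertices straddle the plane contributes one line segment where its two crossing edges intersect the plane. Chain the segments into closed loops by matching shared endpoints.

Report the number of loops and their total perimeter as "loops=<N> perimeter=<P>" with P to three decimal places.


Straddling triangles (8 of 12):
  (v1,v3,v0) [-+-] → (-1.045, -0.7808, 1.13)–(-1.045, -0.7808, -0.78427)  len=1.9143
  (v0,v3,v2) [-++] → (-1.045, -0.7808, -0.78427)–(-1.045, -0.7808, -1.13)  len=0.3457
  (v2,v4,v0) [+--] → (0.725276, -0.7808, -1.13)–(-1.045, -0.7808, -1.13)  len=1.7703
  (v1,v7,v3) [-++] → (-0.725276, -0.7808, 1.13)–(-1.045, -0.7808, 1.13)  len=0.3197
  (v5,v7,v1) [-+-] → (1.045, -0.7808, 1.13)–(-0.725276, -0.7808, 1.13)  len=1.7703
  (v6,v4,v2) [+-+] → (1.045, -0.7808, -1.13)–(0.725276, -0.7808, -1.13)  len=0.3197
  (v6,v5,v4) [+--] → (1.045, -0.7808, 0.78427)–(1.045, -0.7808, -1.13)  len=1.9143
  (v7,v5,v6) [+-+] → (1.045, -0.7808, 1.13)–(1.045, -0.7808, 0.78427)  len=0.3457

Chained into 1 loop(s):
  loop 1: 8 segments, perimeter = 8.7000
Total perimeter = 8.700

loops=1 perimeter=8.700


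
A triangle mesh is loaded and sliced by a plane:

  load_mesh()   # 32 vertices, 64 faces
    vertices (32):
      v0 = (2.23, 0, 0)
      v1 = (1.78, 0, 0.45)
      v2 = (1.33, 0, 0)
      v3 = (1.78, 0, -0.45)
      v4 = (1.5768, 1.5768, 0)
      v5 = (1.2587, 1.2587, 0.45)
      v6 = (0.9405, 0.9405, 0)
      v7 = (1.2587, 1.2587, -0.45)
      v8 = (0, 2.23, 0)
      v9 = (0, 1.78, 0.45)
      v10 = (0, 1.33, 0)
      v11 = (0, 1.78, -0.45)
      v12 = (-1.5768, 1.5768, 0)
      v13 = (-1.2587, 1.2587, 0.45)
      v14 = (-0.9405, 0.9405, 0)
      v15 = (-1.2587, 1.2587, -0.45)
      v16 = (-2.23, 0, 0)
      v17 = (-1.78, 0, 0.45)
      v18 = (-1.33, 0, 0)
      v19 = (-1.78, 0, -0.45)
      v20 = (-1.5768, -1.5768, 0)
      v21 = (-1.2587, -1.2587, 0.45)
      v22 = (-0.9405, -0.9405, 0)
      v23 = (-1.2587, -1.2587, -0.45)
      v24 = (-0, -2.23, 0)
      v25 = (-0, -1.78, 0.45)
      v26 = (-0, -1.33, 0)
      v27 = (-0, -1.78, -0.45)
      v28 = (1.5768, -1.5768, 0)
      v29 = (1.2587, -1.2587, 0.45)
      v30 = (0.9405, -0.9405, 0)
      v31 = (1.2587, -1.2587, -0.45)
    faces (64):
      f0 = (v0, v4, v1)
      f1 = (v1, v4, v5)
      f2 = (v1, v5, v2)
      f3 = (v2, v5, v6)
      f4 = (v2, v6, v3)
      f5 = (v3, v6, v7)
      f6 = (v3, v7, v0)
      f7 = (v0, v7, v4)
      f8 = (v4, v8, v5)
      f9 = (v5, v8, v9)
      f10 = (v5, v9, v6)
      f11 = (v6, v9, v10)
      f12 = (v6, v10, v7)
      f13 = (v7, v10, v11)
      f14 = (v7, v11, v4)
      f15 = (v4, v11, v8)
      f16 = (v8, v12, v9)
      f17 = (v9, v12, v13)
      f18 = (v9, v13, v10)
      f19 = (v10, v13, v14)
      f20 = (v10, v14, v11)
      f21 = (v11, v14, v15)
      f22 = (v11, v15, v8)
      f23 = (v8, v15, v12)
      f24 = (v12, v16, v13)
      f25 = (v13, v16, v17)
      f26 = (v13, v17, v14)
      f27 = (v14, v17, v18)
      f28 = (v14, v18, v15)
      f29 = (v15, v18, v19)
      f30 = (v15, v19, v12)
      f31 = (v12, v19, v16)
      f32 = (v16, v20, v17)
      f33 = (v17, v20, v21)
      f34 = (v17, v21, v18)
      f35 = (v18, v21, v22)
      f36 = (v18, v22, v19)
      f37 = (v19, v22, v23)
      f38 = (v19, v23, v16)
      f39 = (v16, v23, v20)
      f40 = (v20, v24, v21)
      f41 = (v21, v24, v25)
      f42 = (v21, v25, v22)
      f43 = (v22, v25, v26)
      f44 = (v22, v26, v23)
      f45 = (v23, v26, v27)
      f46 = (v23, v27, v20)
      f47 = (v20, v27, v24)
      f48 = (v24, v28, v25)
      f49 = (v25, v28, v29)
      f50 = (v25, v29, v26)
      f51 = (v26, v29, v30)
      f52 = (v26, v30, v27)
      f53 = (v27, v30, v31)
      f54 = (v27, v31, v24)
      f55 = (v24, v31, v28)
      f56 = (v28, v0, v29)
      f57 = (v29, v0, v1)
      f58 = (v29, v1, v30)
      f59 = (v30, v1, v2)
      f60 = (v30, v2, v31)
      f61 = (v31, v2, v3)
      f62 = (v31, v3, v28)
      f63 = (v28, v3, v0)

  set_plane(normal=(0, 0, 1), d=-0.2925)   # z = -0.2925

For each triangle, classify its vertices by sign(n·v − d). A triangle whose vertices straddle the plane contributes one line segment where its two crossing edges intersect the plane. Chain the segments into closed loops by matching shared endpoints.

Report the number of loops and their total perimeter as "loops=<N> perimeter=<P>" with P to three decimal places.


Straddling triangles (32 of 64):
  (v2,v6,v3) [++-] → (1.48617, 0.329175, -0.2925)–(1.6225, 0, -0.2925)  len=0.3563
  (v3,v6,v7) [-+-] → (1.48618, 0.329175, -0.2925)–(1.14733, 1.14733, -0.2925)  len=0.8855
  (v3,v7,v0) [--+] → (1.59865, 0.818155, -0.2925)–(1.9375, 0, -0.2925)  len=0.8855
  (v0,v7,v4) [+-+] → (1.59865, 0.818155, -0.2925)–(1.37003, 1.37003, -0.2925)  len=0.5974
  (v6,v10,v7) [++-] → (0.818155, 1.28365, -0.2925)–(1.14733, 1.14733, -0.2925)  len=0.3563
  (v7,v10,v11) [-+-] → (0.818155, 1.28365, -0.2925)–(0, 1.6225, -0.2925)  len=0.8855
  (v7,v11,v4) [--+] → (0.55188, 1.70888, -0.2925)–(1.37003, 1.37003, -0.2925)  len=0.8855
  (v4,v11,v8) [+-+] → (0.55188, 1.70888, -0.2925)–(0, 1.9375, -0.2925)  len=0.5974
  (v10,v14,v11) [++-] → (-0.329175, 1.48617, -0.2925)–(0, 1.6225, -0.2925)  len=0.3563
  (v11,v14,v15) [-+-] → (-0.329175, 1.48618, -0.2925)–(-1.14733, 1.14733, -0.2925)  len=0.8855
  (v11,v15,v8) [--+] → (-0.818155, 1.59865, -0.2925)–(0, 1.9375, -0.2925)  len=0.8855
  (v8,v15,v12) [+-+] → (-0.818155, 1.59865, -0.2925)–(-1.37003, 1.37003, -0.2925)  len=0.5974
  (v14,v18,v15) [++-] → (-1.28365, 0.818155, -0.2925)–(-1.14733, 1.14733, -0.2925)  len=0.3563
  (v15,v18,v19) [-+-] → (-1.28365, 0.818155, -0.2925)–(-1.6225, 0, -0.2925)  len=0.8855
  (v15,v19,v12) [--+] → (-1.70888, 0.55188, -0.2925)–(-1.37003, 1.37003, -0.2925)  len=0.8855
  (v12,v19,v16) [+-+] → (-1.70888, 0.55188, -0.2925)–(-1.9375, 0, -0.2925)  len=0.5974
  (v18,v22,v19) [++-] → (-1.48617, -0.329175, -0.2925)–(-1.6225, 0, -0.2925)  len=0.3563
  (v19,v22,v23) [-+-] → (-1.48618, -0.329175, -0.2925)–(-1.14733, -1.14733, -0.2925)  len=0.8855
  (v19,v23,v16) [--+] → (-1.59865, -0.818155, -0.2925)–(-1.9375, 0, -0.2925)  len=0.8855
  (v16,v23,v20) [+-+] → (-1.59865, -0.818155, -0.2925)–(-1.37003, -1.37003, -0.2925)  len=0.5974
  (v22,v26,v23) [++-] → (-0.818155, -1.28365, -0.2925)–(-1.14733, -1.14733, -0.2925)  len=0.3563
  (v23,v26,v27) [-+-] → (-0.818155, -1.28365, -0.2925)–(0, -1.6225, -0.2925)  len=0.8855
  (v23,v27,v20) [--+] → (-0.55188, -1.70888, -0.2925)–(-1.37003, -1.37003, -0.2925)  len=0.8855
  (v20,v27,v24) [+-+] → (-0.55188, -1.70888, -0.2925)–(0, -1.9375, -0.2925)  len=0.5974
  (v26,v30,v27) [++-] → (0.329175, -1.48617, -0.2925)–(0, -1.6225, -0.2925)  len=0.3563
  (v27,v30,v31) [-+-] → (0.329175, -1.48618, -0.2925)–(1.14733, -1.14733, -0.2925)  len=0.8855
  (v27,v31,v24) [--+] → (0.818155, -1.59865, -0.2925)–(0, -1.9375, -0.2925)  len=0.8855
  (v24,v31,v28) [+-+] → (0.818155, -1.59865, -0.2925)–(1.37003, -1.37003, -0.2925)  len=0.5974
  (v30,v2,v31) [++-] → (1.28365, -0.818155, -0.2925)–(1.14733, -1.14733, -0.2925)  len=0.3563
  (v31,v2,v3) [-+-] → (1.28365, -0.818155, -0.2925)–(1.6225, 0, -0.2925)  len=0.8855
  (v31,v3,v28) [--+] → (1.70888, -0.55188, -0.2925)–(1.37003, -1.37003, -0.2925)  len=0.8855
  (v28,v3,v0) [+-+] → (1.70888, -0.55188, -0.2925)–(1.9375, 0, -0.2925)  len=0.5974

Chained into 2 loop(s):
  loop 1: 16 segments, perimeter = 9.9347
  loop 2: 16 segments, perimeter = 11.8633
Total perimeter = 21.798

loops=2 perimeter=21.798


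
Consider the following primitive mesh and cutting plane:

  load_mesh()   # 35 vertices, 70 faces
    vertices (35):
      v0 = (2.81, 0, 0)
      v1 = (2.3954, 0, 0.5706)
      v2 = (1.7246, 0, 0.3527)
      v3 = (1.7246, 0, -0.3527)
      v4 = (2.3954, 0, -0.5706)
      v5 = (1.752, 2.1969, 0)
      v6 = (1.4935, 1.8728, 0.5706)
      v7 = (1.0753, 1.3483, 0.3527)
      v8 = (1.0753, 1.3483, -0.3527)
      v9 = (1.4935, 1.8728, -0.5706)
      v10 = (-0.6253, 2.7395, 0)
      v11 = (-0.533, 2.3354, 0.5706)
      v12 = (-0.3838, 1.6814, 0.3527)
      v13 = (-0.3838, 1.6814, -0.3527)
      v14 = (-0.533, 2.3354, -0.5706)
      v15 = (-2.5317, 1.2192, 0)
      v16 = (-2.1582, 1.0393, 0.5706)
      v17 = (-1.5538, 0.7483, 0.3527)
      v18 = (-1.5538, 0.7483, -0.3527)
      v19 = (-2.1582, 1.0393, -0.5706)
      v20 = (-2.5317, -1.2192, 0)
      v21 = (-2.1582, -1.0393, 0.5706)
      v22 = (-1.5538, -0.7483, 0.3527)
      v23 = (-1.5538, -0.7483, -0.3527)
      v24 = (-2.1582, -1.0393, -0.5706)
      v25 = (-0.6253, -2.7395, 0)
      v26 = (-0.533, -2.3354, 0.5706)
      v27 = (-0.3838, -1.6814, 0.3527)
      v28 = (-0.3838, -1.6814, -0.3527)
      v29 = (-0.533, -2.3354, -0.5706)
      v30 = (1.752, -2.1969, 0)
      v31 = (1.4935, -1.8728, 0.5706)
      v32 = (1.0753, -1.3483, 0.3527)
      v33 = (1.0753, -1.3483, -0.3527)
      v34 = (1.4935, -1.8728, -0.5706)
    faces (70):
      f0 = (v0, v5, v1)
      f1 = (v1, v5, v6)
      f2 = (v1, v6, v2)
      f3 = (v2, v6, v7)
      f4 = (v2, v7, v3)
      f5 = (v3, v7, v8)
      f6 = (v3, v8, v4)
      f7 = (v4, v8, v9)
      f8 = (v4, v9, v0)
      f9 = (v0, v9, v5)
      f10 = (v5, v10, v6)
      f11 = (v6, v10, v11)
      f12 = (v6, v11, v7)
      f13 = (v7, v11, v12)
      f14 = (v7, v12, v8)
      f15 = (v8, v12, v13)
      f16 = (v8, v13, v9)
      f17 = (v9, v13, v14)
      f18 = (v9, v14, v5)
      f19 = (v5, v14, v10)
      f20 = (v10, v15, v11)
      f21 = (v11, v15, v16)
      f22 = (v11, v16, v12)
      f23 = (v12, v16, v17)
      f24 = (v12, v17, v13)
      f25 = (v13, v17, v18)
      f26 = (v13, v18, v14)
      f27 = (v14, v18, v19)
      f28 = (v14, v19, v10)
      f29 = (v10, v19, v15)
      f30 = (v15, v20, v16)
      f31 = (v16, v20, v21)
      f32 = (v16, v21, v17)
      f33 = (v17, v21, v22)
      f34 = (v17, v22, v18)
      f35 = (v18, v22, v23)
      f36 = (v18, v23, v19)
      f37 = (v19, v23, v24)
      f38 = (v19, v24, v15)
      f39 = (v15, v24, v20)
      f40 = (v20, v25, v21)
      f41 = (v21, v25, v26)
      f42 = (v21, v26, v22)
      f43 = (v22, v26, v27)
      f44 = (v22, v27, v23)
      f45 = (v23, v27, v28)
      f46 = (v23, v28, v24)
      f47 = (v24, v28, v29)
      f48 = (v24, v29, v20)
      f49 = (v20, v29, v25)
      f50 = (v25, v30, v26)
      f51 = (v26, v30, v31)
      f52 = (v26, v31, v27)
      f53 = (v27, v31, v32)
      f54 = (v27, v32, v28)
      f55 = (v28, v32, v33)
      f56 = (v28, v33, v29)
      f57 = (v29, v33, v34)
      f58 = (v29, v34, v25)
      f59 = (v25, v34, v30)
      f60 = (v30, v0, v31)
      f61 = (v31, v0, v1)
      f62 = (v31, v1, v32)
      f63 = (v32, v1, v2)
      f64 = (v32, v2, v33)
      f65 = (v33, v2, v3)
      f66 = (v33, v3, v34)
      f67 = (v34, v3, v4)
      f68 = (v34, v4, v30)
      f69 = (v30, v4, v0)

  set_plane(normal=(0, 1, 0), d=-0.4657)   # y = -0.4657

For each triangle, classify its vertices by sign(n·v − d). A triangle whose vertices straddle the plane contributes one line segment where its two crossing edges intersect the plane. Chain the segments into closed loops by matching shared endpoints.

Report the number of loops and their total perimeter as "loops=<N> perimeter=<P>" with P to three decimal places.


Straddling triangles (20 of 70):
  (v15,v20,v16) [+-+] → (-2.5317, -0.4657, 0)–(-2.40709, -0.4657, 0.190368)  len=0.2275
  (v16,v20,v21) [+--] → (-2.40709, -0.4657, 0.190368)–(-2.1582, -0.4657, 0.5706)  len=0.4544
  (v16,v21,v17) [+-+] → (-2.1582, -0.4657, 0.5706)–(-1.96426, -0.4657, 0.500681)  len=0.2062
  (v17,v21,v22) [+--] → (-1.96426, -0.4657, 0.500681)–(-1.5538, -0.4657, 0.3527)  len=0.4363
  (v17,v22,v18) [+-+] → (-1.5538, -0.4657, 0.3527)–(-1.5538, -0.4657, 0.219501)  len=0.1332
  (v18,v22,v23) [+--] → (-1.5538, -0.4657, 0.219501)–(-1.5538, -0.4657, -0.3527)  len=0.5722
  (v18,v23,v19) [+-+] → (-1.5538, -0.4657, -0.3527)–(-1.64935, -0.4657, -0.387148)  len=0.1016
  (v19,v23,v24) [+--] → (-1.64935, -0.4657, -0.387148)–(-2.1582, -0.4657, -0.5706)  len=0.5409
  (v19,v24,v15) [+-+] → (-2.1582, -0.4657, -0.5706)–(-2.25306, -0.4657, -0.425683)  len=0.1732
  (v15,v24,v20) [+--] → (-2.25306, -0.4657, -0.425683)–(-2.5317, -0.4657, 0)  len=0.5088
  (v30,v0,v31) [-+-] → (2.58572, -0.4657, 0)–(2.48263, -0.4657, 0.141888)  len=0.1754
  (v31,v0,v1) [-++] → (2.48263, -0.4657, 0.141888)–(2.17113, -0.4657, 0.5706)  len=0.5299
  (v31,v1,v32) [-+-] → (2.17113, -0.4657, 0.5706)–(1.93944, -0.4657, 0.495338)  len=0.2436
  (v32,v1,v2) [-++] → (1.93944, -0.4657, 0.495338)–(1.50033, -0.4657, 0.3527)  len=0.4617
  (v32,v2,v33) [-+-] → (1.50033, -0.4657, 0.3527)–(1.50033, -0.4657, 0.109056)  len=0.2436
  (v33,v2,v3) [-++] → (1.50033, -0.4657, 0.109056)–(1.50033, -0.4657, -0.3527)  len=0.4618
  (v33,v3,v34) [-+-] → (1.50033, -0.4657, -0.3527)–(1.66713, -0.4657, -0.406884)  len=0.1754
  (v34,v3,v4) [-++] → (1.66713, -0.4657, -0.406884)–(2.17113, -0.4657, -0.5706)  len=0.5299
  (v34,v4,v30) [-+-] → (2.17113, -0.4657, -0.5706)–(2.25901, -0.4657, -0.449644)  len=0.1495
  (v30,v4,v0) [-++] → (2.25901, -0.4657, -0.449644)–(2.58572, -0.4657, 0)  len=0.5558

Chained into 2 loop(s):
  loop 1: 10 segments, perimeter = 3.3543
  loop 2: 10 segments, perimeter = 3.5266
Total perimeter = 6.881

loops=2 perimeter=6.881


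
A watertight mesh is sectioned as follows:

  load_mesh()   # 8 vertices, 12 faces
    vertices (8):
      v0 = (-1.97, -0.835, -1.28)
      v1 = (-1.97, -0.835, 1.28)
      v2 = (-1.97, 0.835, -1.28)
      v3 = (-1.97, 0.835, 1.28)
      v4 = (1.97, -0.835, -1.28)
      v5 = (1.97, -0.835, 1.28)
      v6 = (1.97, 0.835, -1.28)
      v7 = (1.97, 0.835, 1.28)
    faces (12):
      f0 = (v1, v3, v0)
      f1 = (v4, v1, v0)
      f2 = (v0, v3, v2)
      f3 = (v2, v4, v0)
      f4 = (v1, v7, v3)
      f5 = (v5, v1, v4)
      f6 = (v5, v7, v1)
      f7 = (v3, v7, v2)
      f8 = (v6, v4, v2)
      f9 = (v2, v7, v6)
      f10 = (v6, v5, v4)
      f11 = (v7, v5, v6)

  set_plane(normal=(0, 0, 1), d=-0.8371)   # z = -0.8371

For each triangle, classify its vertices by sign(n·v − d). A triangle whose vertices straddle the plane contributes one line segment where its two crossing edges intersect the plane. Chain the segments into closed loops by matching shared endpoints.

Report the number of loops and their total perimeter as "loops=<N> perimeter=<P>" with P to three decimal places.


loops=1 perimeter=11.220

Straddling triangles (8 of 12):
  (v1,v3,v0) [++-] → (-1.97, -0.546077, -0.8371)–(-1.97, -0.835, -0.8371)  len=0.2889
  (v4,v1,v0) [-+-] → (1.28835, -0.835, -0.8371)–(-1.97, -0.835, -0.8371)  len=3.2583
  (v0,v3,v2) [-+-] → (-1.97, -0.546077, -0.8371)–(-1.97, 0.835, -0.8371)  len=1.3811
  (v5,v1,v4) [++-] → (1.28835, -0.835, -0.8371)–(1.97, -0.835, -0.8371)  len=0.6817
  (v3,v7,v2) [++-] → (-1.28835, 0.835, -0.8371)–(-1.97, 0.835, -0.8371)  len=0.6817
  (v2,v7,v6) [-+-] → (-1.28835, 0.835, -0.8371)–(1.97, 0.835, -0.8371)  len=3.2583
  (v6,v5,v4) [-+-] → (1.97, 0.546077, -0.8371)–(1.97, -0.835, -0.8371)  len=1.3811
  (v7,v5,v6) [++-] → (1.97, 0.546077, -0.8371)–(1.97, 0.835, -0.8371)  len=0.2889

Chained into 1 loop(s):
  loop 1: 8 segments, perimeter = 11.2200
Total perimeter = 11.220


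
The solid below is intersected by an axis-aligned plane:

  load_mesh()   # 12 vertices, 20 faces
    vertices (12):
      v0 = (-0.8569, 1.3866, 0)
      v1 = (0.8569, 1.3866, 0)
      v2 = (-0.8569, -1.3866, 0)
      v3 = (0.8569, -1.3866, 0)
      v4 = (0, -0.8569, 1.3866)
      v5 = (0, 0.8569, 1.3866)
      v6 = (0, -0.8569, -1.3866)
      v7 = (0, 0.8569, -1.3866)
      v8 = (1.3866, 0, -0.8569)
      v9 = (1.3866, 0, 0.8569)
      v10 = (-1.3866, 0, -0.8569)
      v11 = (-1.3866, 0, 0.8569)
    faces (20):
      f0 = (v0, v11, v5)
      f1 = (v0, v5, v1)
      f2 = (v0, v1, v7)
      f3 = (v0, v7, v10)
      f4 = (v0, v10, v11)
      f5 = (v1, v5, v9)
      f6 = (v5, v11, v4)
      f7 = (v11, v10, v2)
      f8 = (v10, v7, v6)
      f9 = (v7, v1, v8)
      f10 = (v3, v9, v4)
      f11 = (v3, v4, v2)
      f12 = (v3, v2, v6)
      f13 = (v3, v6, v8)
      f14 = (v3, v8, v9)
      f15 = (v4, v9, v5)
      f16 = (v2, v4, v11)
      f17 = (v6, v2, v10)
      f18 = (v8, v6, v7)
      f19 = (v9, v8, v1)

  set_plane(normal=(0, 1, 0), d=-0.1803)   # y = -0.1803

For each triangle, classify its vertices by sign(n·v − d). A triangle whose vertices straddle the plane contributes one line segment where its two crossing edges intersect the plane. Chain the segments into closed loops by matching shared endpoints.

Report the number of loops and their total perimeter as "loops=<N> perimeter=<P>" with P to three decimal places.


loops=1 perimeter=8.931

Straddling triangles (10 of 20):
  (v5,v11,v4) [++-] → (-1.09485, -0.1803, 0.968354)–(0, -0.1803, 1.3866)  len=1.1720
  (v11,v10,v2) [++-] → (-1.31772, -0.1803, -0.745477)–(-1.31772, -0.1803, 0.745477)  len=1.4910
  (v10,v7,v6) [++-] → (0, -0.1803, -1.3866)–(-1.09485, -0.1803, -0.968354)  len=1.1720
  (v3,v9,v4) [-+-] → (1.31772, -0.1803, 0.745477)–(1.09485, -0.1803, 0.968354)  len=0.3152
  (v3,v6,v8) [--+] → (1.09485, -0.1803, -0.968354)–(1.31772, -0.1803, -0.745477)  len=0.3152
  (v3,v8,v9) [-++] → (1.31772, -0.1803, -0.745477)–(1.31772, -0.1803, 0.745477)  len=1.4910
  (v4,v9,v5) [-++] → (1.09485, -0.1803, 0.968354)–(0, -0.1803, 1.3866)  len=1.1720
  (v2,v4,v11) [--+] → (-1.09485, -0.1803, 0.968354)–(-1.31772, -0.1803, 0.745477)  len=0.3152
  (v6,v2,v10) [--+] → (-1.31772, -0.1803, -0.745477)–(-1.09485, -0.1803, -0.968354)  len=0.3152
  (v8,v6,v7) [+-+] → (1.09485, -0.1803, -0.968354)–(0, -0.1803, -1.3866)  len=1.1720

Chained into 1 loop(s):
  loop 1: 10 segments, perimeter = 8.9307
Total perimeter = 8.931


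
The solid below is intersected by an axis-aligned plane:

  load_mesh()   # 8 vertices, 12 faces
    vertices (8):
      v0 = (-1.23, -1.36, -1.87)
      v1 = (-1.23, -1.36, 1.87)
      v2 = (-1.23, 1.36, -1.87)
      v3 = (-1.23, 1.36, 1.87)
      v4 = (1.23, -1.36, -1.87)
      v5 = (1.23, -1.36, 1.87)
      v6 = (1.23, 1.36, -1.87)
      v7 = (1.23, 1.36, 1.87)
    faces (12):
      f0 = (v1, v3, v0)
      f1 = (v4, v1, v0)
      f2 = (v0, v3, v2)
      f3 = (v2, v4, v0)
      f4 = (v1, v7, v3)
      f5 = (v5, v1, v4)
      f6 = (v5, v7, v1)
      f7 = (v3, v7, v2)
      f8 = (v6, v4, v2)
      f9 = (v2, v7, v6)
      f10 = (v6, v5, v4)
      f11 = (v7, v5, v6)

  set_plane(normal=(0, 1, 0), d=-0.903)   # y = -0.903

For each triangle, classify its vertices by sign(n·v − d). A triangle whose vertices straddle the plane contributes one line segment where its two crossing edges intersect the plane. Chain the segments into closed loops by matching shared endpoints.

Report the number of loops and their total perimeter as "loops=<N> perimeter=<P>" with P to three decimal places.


Straddling triangles (8 of 12):
  (v1,v3,v0) [-+-] → (-1.23, -0.903, 1.87)–(-1.23, -0.903, -1.24163)  len=3.1116
  (v0,v3,v2) [-++] → (-1.23, -0.903, -1.24162)–(-1.23, -0.903, -1.87)  len=0.6284
  (v2,v4,v0) [+--] → (0.816684, -0.903, -1.87)–(-1.23, -0.903, -1.87)  len=2.0467
  (v1,v7,v3) [-++] → (-0.816684, -0.903, 1.87)–(-1.23, -0.903, 1.87)  len=0.4133
  (v5,v7,v1) [-+-] → (1.23, -0.903, 1.87)–(-0.816684, -0.903, 1.87)  len=2.0467
  (v6,v4,v2) [+-+] → (1.23, -0.903, -1.87)–(0.816684, -0.903, -1.87)  len=0.4133
  (v6,v5,v4) [+--] → (1.23, -0.903, 1.24163)–(1.23, -0.903, -1.87)  len=3.1116
  (v7,v5,v6) [+-+] → (1.23, -0.903, 1.87)–(1.23, -0.903, 1.24162)  len=0.6284

Chained into 1 loop(s):
  loop 1: 8 segments, perimeter = 12.4000
Total perimeter = 12.400

loops=1 perimeter=12.400


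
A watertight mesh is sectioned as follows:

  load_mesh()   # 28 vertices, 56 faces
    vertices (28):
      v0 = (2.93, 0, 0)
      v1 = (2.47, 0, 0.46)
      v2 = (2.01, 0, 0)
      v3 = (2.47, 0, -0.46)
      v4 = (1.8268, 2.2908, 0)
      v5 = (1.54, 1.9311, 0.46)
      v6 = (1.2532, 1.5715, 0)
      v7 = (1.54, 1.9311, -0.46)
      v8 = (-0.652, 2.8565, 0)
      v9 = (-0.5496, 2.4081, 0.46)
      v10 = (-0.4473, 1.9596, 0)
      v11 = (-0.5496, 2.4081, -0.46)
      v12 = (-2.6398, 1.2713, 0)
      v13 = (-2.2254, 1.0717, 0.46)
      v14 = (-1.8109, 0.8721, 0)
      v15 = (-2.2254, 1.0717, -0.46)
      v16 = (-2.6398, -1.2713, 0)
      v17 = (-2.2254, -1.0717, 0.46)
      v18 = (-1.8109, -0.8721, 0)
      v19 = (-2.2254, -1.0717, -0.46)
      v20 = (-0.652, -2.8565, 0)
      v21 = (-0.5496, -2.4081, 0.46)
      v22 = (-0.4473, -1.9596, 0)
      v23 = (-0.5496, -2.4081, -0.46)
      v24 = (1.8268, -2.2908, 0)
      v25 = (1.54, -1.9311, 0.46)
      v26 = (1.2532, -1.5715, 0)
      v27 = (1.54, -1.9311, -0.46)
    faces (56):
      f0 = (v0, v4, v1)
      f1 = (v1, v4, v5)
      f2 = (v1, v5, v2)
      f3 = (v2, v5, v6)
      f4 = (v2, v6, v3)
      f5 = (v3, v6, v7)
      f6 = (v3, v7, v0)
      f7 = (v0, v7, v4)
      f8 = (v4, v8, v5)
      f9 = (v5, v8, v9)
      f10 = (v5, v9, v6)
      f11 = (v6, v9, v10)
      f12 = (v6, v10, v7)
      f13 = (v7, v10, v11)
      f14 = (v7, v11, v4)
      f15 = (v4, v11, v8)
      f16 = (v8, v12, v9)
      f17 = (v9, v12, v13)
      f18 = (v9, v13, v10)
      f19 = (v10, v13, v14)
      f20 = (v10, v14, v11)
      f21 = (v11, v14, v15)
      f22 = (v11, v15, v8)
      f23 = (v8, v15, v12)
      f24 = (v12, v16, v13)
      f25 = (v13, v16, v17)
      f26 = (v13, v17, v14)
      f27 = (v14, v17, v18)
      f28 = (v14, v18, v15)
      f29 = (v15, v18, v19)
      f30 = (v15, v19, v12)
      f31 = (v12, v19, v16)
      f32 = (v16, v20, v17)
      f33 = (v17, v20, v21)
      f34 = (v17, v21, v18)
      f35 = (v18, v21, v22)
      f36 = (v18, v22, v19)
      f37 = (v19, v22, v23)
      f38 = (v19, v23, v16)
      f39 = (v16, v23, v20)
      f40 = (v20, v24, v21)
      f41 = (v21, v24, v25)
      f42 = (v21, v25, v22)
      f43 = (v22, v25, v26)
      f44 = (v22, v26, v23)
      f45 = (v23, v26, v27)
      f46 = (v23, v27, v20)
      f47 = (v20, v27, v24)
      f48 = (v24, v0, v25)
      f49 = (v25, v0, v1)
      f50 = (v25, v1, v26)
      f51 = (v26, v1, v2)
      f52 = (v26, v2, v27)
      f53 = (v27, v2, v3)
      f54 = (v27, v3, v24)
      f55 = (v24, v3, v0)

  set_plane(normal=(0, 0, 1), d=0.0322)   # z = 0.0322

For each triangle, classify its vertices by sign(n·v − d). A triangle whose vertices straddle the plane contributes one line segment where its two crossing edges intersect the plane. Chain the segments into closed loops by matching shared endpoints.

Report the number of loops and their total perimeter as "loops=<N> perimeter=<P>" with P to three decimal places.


Straddling triangles (28 of 56):
  (v0,v4,v1) [--+] → (1.87182, 2.13044, 0.0322)–(2.8978, 0, 0.0322)  len=2.3646
  (v1,v4,v5) [+-+] → (1.87182, 2.13044, 0.0322)–(1.80672, 2.26562, 0.0322)  len=0.1500
  (v1,v5,v2) [++-] → (1.9771, 0.135177, 0.0322)–(2.0422, 0, 0.0322)  len=0.1500
  (v2,v5,v6) [-+-] → (1.9771, 0.135177, 0.0322)–(1.27328, 1.59667, 0.0322)  len=1.6221
  (v4,v8,v5) [--+] → (-0.49856, 2.79172, 0.0322)–(1.80672, 2.26562, 0.0322)  len=2.3646
  (v5,v8,v9) [+-+] → (-0.49856, 2.79172, 0.0322)–(-0.644832, 2.82511, 0.0322)  len=0.1500
  (v5,v9,v6) [++-] → (1.127, 1.63006, 0.0322)–(1.27328, 1.59667, 0.0322)  len=0.1500
  (v6,v9,v10) [-+-] → (1.127, 1.63006, 0.0322)–(-0.454461, 1.991, 0.0322)  len=1.6221
  (v8,v12,v9) [--+] → (-2.49349, 1.35088, 0.0322)–(-0.644832, 2.82511, 0.0322)  len=2.3645
  (v9,v12,v13) [+-+] → (-2.49349, 1.35088, 0.0322)–(-2.61079, 1.25733, 0.0322)  len=0.1500
  (v9,v13,v10) [++-] → (-0.571767, 1.89745, 0.0322)–(-0.454461, 1.991, 0.0322)  len=0.1500
  (v10,v13,v14) [-+-] → (-0.571767, 1.89745, 0.0322)–(-1.83991, 0.886072, 0.0322)  len=1.6221
  (v12,v16,v13) [--+] → (-2.61079, -1.10729, 0.0322)–(-2.61079, 1.25733, 0.0322)  len=2.3646
  (v13,v16,v17) [+-+] → (-2.61079, -1.10729, 0.0322)–(-2.61079, -1.25733, 0.0322)  len=0.1500
  (v13,v17,v14) [++-] → (-1.83991, 0.736034, 0.0322)–(-1.83991, 0.886072, 0.0322)  len=0.1500
  (v14,v17,v18) [-+-] → (-1.83991, 0.736034, 0.0322)–(-1.83991, -0.886072, 0.0322)  len=1.6221
  (v16,v20,v17) [--+] → (-0.762138, -2.73156, 0.0322)–(-2.61079, -1.25733, 0.0322)  len=2.3645
  (v17,v20,v21) [+-+] → (-0.762138, -2.73156, 0.0322)–(-0.644832, -2.82511, 0.0322)  len=0.1500
  (v17,v21,v18) [++-] → (-1.72261, -0.97962, 0.0322)–(-1.83991, -0.886072, 0.0322)  len=0.1500
  (v18,v21,v22) [-+-] → (-1.72261, -0.97962, 0.0322)–(-0.454461, -1.991, 0.0322)  len=1.6221
  (v20,v24,v21) [--+] → (1.66045, -2.29901, 0.0322)–(-0.644832, -2.82511, 0.0322)  len=2.3646
  (v21,v24,v25) [+-+] → (1.66045, -2.29901, 0.0322)–(1.80672, -2.26562, 0.0322)  len=0.1500
  (v21,v25,v22) [++-] → (-0.308189, -1.95761, 0.0322)–(-0.454461, -1.991, 0.0322)  len=0.1500
  (v22,v25,v26) [-+-] → (-0.308189, -1.95761, 0.0322)–(1.27328, -1.59667, 0.0322)  len=1.6221
  (v24,v0,v25) [--+] → (2.8327, -0.135177, 0.0322)–(1.80672, -2.26562, 0.0322)  len=2.3646
  (v25,v0,v1) [+-+] → (2.8327, -0.135177, 0.0322)–(2.8978, 0, 0.0322)  len=0.1500
  (v25,v1,v26) [++-] → (1.33838, -1.46149, 0.0322)–(1.27328, -1.59667, 0.0322)  len=0.1500
  (v26,v1,v2) [-+-] → (1.33838, -1.46149, 0.0322)–(2.0422, 0, 0.0322)  len=1.6221

Chained into 2 loop(s):
  loop 1: 14 segments, perimeter = 17.6022
  loop 2: 14 segments, perimeter = 12.4050
Total perimeter = 30.007

loops=2 perimeter=30.007
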